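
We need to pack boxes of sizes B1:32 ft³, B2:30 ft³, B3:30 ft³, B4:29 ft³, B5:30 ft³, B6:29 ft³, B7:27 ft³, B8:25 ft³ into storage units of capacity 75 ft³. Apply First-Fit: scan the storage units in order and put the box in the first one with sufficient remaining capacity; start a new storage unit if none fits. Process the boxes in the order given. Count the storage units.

storage unit 1: place B1 (32 ft³), 43 ft³ left
storage unit 1: place B2 (30 ft³), 13 ft³ left
storage unit 2: place B3 (30 ft³), 45 ft³ left
storage unit 2: place B4 (29 ft³), 16 ft³ left
storage unit 3: place B5 (30 ft³), 45 ft³ left
storage unit 3: place B6 (29 ft³), 16 ft³ left
storage unit 4: place B7 (27 ft³), 48 ft³ left
storage unit 4: place B8 (25 ft³), 23 ft³ left
Final storage units: [32,30] [30,29] [30,29] [27,25].

4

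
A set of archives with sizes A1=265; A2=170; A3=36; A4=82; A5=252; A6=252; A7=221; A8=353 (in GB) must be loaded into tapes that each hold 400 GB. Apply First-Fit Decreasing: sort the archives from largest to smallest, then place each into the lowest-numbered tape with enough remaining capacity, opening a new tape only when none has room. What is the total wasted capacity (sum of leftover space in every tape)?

369

Sorted descending: 353, 265, 252, 252, 221, 170, 82, 36.
tape 1: place 353 GB, 47 GB left
tape 2: place 265 GB, 135 GB left
tape 3: place 252 GB, 148 GB left
tape 4: place 252 GB, 148 GB left
tape 5: place 221 GB, 179 GB left
tape 5: place 170 GB, 9 GB left
tape 2: place 82 GB, 53 GB left
tape 1: place 36 GB, 11 GB left
5 tapes × 400 GB = 2000 GB; used 1631 GB; unused 369 GB.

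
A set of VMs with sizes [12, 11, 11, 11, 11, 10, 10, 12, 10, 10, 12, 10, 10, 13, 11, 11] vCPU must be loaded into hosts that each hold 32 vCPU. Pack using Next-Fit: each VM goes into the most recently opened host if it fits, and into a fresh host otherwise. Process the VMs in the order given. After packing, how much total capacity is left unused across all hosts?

12 vCPU → host 1 (remaining 20 vCPU)
11 vCPU → host 1 (remaining 9 vCPU)
11 vCPU → host 2 (remaining 21 vCPU)
11 vCPU → host 2 (remaining 10 vCPU)
11 vCPU → host 3 (remaining 21 vCPU)
10 vCPU → host 3 (remaining 11 vCPU)
10 vCPU → host 3 (remaining 1 vCPU)
12 vCPU → host 4 (remaining 20 vCPU)
10 vCPU → host 4 (remaining 10 vCPU)
10 vCPU → host 4 (remaining 0 vCPU)
12 vCPU → host 5 (remaining 20 vCPU)
10 vCPU → host 5 (remaining 10 vCPU)
10 vCPU → host 5 (remaining 0 vCPU)
13 vCPU → host 6 (remaining 19 vCPU)
11 vCPU → host 6 (remaining 8 vCPU)
11 vCPU → host 7 (remaining 21 vCPU)
7 hosts × 32 vCPU = 224 vCPU; used 175 vCPU; unused 49 vCPU.

49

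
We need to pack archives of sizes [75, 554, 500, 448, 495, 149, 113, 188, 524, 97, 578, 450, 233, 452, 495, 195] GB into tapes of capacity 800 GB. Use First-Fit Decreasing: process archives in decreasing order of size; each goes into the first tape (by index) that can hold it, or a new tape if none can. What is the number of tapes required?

9

Sorted descending: 578, 554, 524, 500, 495, 495, 452, 450, 448, 233, 195, 188, 149, 113, 97, 75.
Put 578 GB in tape 1; 222 GB remain.
Put 554 GB in tape 2; 246 GB remain.
Put 524 GB in tape 3; 276 GB remain.
Put 500 GB in tape 4; 300 GB remain.
Put 495 GB in tape 5; 305 GB remain.
Put 495 GB in tape 6; 305 GB remain.
Put 452 GB in tape 7; 348 GB remain.
Put 450 GB in tape 8; 350 GB remain.
Put 448 GB in tape 9; 352 GB remain.
Put 233 GB in tape 2; 13 GB remain.
Put 195 GB in tape 1; 27 GB remain.
Put 188 GB in tape 3; 88 GB remain.
Put 149 GB in tape 4; 151 GB remain.
Put 113 GB in tape 4; 38 GB remain.
Put 97 GB in tape 5; 208 GB remain.
Put 75 GB in tape 3; 13 GB remain.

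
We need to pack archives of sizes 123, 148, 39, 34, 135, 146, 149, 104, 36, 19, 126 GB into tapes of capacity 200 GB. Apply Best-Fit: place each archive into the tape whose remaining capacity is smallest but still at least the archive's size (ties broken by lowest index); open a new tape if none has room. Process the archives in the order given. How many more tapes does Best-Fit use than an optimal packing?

0

Best-Fit: [123,34,36] [148,39] [135] [146] [149,19] [104] [126] → 7 tapes.
7 archives exceed 100 GB (half the capacity), and no two of those can share a tape, so at least 7 tapes are needed.
So 7 is already optimal.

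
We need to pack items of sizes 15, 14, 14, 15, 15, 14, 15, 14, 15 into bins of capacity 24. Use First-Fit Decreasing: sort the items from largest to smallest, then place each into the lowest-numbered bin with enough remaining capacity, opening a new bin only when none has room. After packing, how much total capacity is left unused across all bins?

Sorted descending: 15, 15, 15, 15, 15, 14, 14, 14, 14.
bin 1: place 15, 9 left
bin 2: place 15, 9 left
bin 3: place 15, 9 left
bin 4: place 15, 9 left
bin 5: place 15, 9 left
bin 6: place 14, 10 left
bin 7: place 14, 10 left
bin 8: place 14, 10 left
bin 9: place 14, 10 left
9 bins × 24 = 216; used 131; unused 85.

85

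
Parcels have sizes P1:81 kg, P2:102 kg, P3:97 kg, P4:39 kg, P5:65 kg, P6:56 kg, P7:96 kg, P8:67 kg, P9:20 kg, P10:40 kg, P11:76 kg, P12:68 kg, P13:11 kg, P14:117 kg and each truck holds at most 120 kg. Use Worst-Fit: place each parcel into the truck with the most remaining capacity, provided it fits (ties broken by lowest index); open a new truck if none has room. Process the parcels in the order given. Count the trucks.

10

truck 1: place P1 (81 kg), 39 kg left
truck 2: place P2 (102 kg), 18 kg left
truck 3: place P3 (97 kg), 23 kg left
truck 1: place P4 (39 kg), 0 kg left
truck 4: place P5 (65 kg), 55 kg left
truck 5: place P6 (56 kg), 64 kg left
truck 6: place P7 (96 kg), 24 kg left
truck 7: place P8 (67 kg), 53 kg left
truck 5: place P9 (20 kg), 44 kg left
truck 4: place P10 (40 kg), 15 kg left
truck 8: place P11 (76 kg), 44 kg left
truck 9: place P12 (68 kg), 52 kg left
truck 7: place P13 (11 kg), 42 kg left
truck 10: place P14 (117 kg), 3 kg left
Final trucks: [81,39] [102] [97] [65,40] [56,20] [96] [67,11] [76] [68] [117].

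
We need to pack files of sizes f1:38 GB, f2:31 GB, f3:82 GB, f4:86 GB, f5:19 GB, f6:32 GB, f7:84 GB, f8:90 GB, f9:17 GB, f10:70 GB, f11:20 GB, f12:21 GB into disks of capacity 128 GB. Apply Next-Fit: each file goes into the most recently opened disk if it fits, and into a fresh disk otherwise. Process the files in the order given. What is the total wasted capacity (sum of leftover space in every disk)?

disk 1: place f1 (38 GB), 90 GB left
disk 1: place f2 (31 GB), 59 GB left
disk 2: place f3 (82 GB), 46 GB left
disk 3: place f4 (86 GB), 42 GB left
disk 3: place f5 (19 GB), 23 GB left
disk 4: place f6 (32 GB), 96 GB left
disk 4: place f7 (84 GB), 12 GB left
disk 5: place f8 (90 GB), 38 GB left
disk 5: place f9 (17 GB), 21 GB left
disk 6: place f10 (70 GB), 58 GB left
disk 6: place f11 (20 GB), 38 GB left
disk 6: place f12 (21 GB), 17 GB left
6 disks × 128 GB = 768 GB; used 590 GB; unused 178 GB.

178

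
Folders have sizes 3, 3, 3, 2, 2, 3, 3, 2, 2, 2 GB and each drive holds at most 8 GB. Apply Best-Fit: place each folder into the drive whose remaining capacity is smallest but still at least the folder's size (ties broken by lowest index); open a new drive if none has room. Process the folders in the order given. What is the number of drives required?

Put 3 GB in drive 1; 5 GB remain.
Put 3 GB in drive 1; 2 GB remain.
Put 3 GB in drive 2; 5 GB remain.
Put 2 GB in drive 1; 0 GB remain.
Put 2 GB in drive 2; 3 GB remain.
Put 3 GB in drive 2; 0 GB remain.
Put 3 GB in drive 3; 5 GB remain.
Put 2 GB in drive 3; 3 GB remain.
Put 2 GB in drive 3; 1 GB remain.
Put 2 GB in drive 4; 6 GB remain.
Final drives: [3,3,2] [3,2,3] [3,2,2] [2].

4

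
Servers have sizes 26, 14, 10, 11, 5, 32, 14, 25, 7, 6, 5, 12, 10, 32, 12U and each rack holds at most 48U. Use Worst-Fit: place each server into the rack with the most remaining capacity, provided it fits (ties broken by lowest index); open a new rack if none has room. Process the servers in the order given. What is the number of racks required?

rack 1: place 26U, 22U left
rack 1: place 14U, 8U left
rack 2: place 10U, 38U left
rack 2: place 11U, 27U left
rack 2: place 5U, 22U left
rack 3: place 32U, 16U left
rack 2: place 14U, 8U left
rack 4: place 25U, 23U left
rack 4: place 7U, 16U left
rack 3: place 6U, 10U left
rack 4: place 5U, 11U left
rack 5: place 12U, 36U left
rack 5: place 10U, 26U left
rack 6: place 32U, 16U left
rack 5: place 12U, 14U left
Final racks: [26,14] [10,11,5,14] [32,6] [25,7,5] [12,10,12] [32].

6 racks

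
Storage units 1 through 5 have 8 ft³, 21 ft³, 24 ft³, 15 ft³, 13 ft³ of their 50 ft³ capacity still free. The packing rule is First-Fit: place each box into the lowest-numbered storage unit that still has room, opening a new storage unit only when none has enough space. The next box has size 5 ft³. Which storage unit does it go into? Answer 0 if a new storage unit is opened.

1

Storage units with room: storage unit 1 (8 ft³), storage unit 2 (21 ft³), storage unit 3 (24 ft³), storage unit 4 (15 ft³), storage unit 5 (13 ft³).
The first with room is storage unit 1.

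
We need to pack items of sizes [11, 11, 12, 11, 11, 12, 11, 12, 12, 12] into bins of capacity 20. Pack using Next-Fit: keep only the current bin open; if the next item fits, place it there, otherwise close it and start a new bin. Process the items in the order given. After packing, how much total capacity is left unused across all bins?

85

11 → bin 1 (remaining 9)
11 → bin 2 (remaining 9)
12 → bin 3 (remaining 8)
11 → bin 4 (remaining 9)
11 → bin 5 (remaining 9)
12 → bin 6 (remaining 8)
11 → bin 7 (remaining 9)
12 → bin 8 (remaining 8)
12 → bin 9 (remaining 8)
12 → bin 10 (remaining 8)
10 bins × 20 = 200; used 115; unused 85.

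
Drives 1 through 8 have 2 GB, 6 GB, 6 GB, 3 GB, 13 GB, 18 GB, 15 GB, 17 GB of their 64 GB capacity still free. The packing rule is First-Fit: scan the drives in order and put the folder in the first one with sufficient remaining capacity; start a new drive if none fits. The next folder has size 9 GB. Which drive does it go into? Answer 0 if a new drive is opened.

5

Drives with room: drive 5 (13 GB), drive 6 (18 GB), drive 7 (15 GB), drive 8 (17 GB).
The first with room is drive 5.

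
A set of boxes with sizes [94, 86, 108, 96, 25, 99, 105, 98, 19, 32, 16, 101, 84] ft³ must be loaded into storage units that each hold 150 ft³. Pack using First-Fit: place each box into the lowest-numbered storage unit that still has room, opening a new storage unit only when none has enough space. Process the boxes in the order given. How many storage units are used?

9

Put 94 ft³ in storage unit 1; 56 ft³ remain.
Put 86 ft³ in storage unit 2; 64 ft³ remain.
Put 108 ft³ in storage unit 3; 42 ft³ remain.
Put 96 ft³ in storage unit 4; 54 ft³ remain.
Put 25 ft³ in storage unit 1; 31 ft³ remain.
Put 99 ft³ in storage unit 5; 51 ft³ remain.
Put 105 ft³ in storage unit 6; 45 ft³ remain.
Put 98 ft³ in storage unit 7; 52 ft³ remain.
Put 19 ft³ in storage unit 1; 12 ft³ remain.
Put 32 ft³ in storage unit 2; 32 ft³ remain.
Put 16 ft³ in storage unit 2; 16 ft³ remain.
Put 101 ft³ in storage unit 8; 49 ft³ remain.
Put 84 ft³ in storage unit 9; 66 ft³ remain.
Final storage units: [94,25,19] [86,32,16] [108] [96] [99] [105] [98] [101] [84].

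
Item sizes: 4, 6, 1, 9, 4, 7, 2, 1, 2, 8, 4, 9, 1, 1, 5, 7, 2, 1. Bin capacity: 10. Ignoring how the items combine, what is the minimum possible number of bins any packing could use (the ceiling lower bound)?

8 bins

Total size = 4 + 6 + 1 + 9 + 4 + 7 + 2 + 1 + 2 + 8 + 4 + 9 + 1 + 1 + 5 + 7 + 2 + 1 = 74.
⌈74 / 10⌉ = 8.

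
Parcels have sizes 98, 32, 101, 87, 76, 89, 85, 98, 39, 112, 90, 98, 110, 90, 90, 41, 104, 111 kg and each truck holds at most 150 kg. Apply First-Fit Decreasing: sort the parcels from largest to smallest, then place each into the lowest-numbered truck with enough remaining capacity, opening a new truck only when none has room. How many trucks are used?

Sorted descending: 112, 111, 110, 104, 101, 98, 98, 98, 90, 90, 90, 89, 87, 85, 76, 41, 39, 32.
112 kg → truck 1 (remaining 38 kg)
111 kg → truck 2 (remaining 39 kg)
110 kg → truck 3 (remaining 40 kg)
104 kg → truck 4 (remaining 46 kg)
101 kg → truck 5 (remaining 49 kg)
98 kg → truck 6 (remaining 52 kg)
98 kg → truck 7 (remaining 52 kg)
98 kg → truck 8 (remaining 52 kg)
90 kg → truck 9 (remaining 60 kg)
90 kg → truck 10 (remaining 60 kg)
90 kg → truck 11 (remaining 60 kg)
89 kg → truck 12 (remaining 61 kg)
87 kg → truck 13 (remaining 63 kg)
85 kg → truck 14 (remaining 65 kg)
76 kg → truck 15 (remaining 74 kg)
41 kg → truck 4 (remaining 5 kg)
39 kg → truck 2 (remaining 0 kg)
32 kg → truck 1 (remaining 6 kg)
Final trucks: [112,32] [111,39] [110] [104,41] [101] [98] [98] [98] [90] [90] [90] [89] [87] [85] [76].

15 trucks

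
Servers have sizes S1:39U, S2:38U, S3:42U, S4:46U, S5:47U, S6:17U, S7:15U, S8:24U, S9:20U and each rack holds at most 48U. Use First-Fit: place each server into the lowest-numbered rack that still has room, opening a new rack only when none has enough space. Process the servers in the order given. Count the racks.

rack 1: place S1 (39U), 9U left
rack 2: place S2 (38U), 10U left
rack 3: place S3 (42U), 6U left
rack 4: place S4 (46U), 2U left
rack 5: place S5 (47U), 1U left
rack 6: place S6 (17U), 31U left
rack 6: place S7 (15U), 16U left
rack 7: place S8 (24U), 24U left
rack 7: place S9 (20U), 4U left

7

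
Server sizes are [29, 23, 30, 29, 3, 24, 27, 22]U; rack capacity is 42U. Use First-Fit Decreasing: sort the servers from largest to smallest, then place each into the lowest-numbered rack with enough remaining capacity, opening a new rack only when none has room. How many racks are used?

7

Sorted descending: 30, 29, 29, 27, 24, 23, 22, 3.
30U → rack 1 (remaining 12U)
29U → rack 2 (remaining 13U)
29U → rack 3 (remaining 13U)
27U → rack 4 (remaining 15U)
24U → rack 5 (remaining 18U)
23U → rack 6 (remaining 19U)
22U → rack 7 (remaining 20U)
3U → rack 1 (remaining 9U)
Final racks: [30,3] [29] [29] [27] [24] [23] [22].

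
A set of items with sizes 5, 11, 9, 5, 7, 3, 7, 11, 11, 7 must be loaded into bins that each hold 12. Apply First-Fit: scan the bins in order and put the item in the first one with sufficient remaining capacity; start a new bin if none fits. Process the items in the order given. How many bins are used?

Put 5 in bin 1; 7 remain.
Put 11 in bin 2; 1 remain.
Put 9 in bin 3; 3 remain.
Put 5 in bin 1; 2 remain.
Put 7 in bin 4; 5 remain.
Put 3 in bin 3; 0 remain.
Put 7 in bin 5; 5 remain.
Put 11 in bin 6; 1 remain.
Put 11 in bin 7; 1 remain.
Put 7 in bin 8; 5 remain.
Final bins: [5,5] [11] [9,3] [7] [7] [11] [11] [7].

8 bins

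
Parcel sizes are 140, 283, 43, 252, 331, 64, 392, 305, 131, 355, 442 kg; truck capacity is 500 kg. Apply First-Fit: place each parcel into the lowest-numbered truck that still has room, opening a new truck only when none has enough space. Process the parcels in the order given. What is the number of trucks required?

7 trucks

Put 140 kg in truck 1; 360 kg remain.
Put 283 kg in truck 1; 77 kg remain.
Put 43 kg in truck 1; 34 kg remain.
Put 252 kg in truck 2; 248 kg remain.
Put 331 kg in truck 3; 169 kg remain.
Put 64 kg in truck 2; 184 kg remain.
Put 392 kg in truck 4; 108 kg remain.
Put 305 kg in truck 5; 195 kg remain.
Put 131 kg in truck 2; 53 kg remain.
Put 355 kg in truck 6; 145 kg remain.
Put 442 kg in truck 7; 58 kg remain.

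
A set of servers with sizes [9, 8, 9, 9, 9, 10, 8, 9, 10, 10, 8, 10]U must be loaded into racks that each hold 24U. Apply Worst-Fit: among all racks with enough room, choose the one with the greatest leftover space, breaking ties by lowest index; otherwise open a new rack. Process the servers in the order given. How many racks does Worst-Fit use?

6

9U → rack 1 (remaining 15U)
8U → rack 1 (remaining 7U)
9U → rack 2 (remaining 15U)
9U → rack 2 (remaining 6U)
9U → rack 3 (remaining 15U)
10U → rack 3 (remaining 5U)
8U → rack 4 (remaining 16U)
9U → rack 4 (remaining 7U)
10U → rack 5 (remaining 14U)
10U → rack 5 (remaining 4U)
8U → rack 6 (remaining 16U)
10U → rack 6 (remaining 6U)
Final racks: [9,8] [9,9] [9,10] [8,9] [10,10] [8,10].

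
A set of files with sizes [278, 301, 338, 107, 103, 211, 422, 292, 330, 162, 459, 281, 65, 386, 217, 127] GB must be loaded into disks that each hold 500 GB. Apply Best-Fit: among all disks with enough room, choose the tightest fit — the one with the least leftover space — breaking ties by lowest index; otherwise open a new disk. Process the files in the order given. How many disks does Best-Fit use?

9 disks

disk 1: place 278 GB, 222 GB left
disk 2: place 301 GB, 199 GB left
disk 3: place 338 GB, 162 GB left
disk 3: place 107 GB, 55 GB left
disk 2: place 103 GB, 96 GB left
disk 1: place 211 GB, 11 GB left
disk 4: place 422 GB, 78 GB left
disk 5: place 292 GB, 208 GB left
disk 6: place 330 GB, 170 GB left
disk 6: place 162 GB, 8 GB left
disk 7: place 459 GB, 41 GB left
disk 8: place 281 GB, 219 GB left
disk 4: place 65 GB, 13 GB left
disk 9: place 386 GB, 114 GB left
disk 8: place 217 GB, 2 GB left
disk 5: place 127 GB, 81 GB left
Final disks: [278,211] [301,103] [338,107] [422,65] [292,127] [330,162] [459] [281,217] [386].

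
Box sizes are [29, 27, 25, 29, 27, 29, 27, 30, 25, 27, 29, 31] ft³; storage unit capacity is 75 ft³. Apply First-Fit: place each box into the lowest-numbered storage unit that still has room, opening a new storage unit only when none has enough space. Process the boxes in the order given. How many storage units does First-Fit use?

6 storage units

29 ft³ → storage unit 1 (remaining 46 ft³)
27 ft³ → storage unit 1 (remaining 19 ft³)
25 ft³ → storage unit 2 (remaining 50 ft³)
29 ft³ → storage unit 2 (remaining 21 ft³)
27 ft³ → storage unit 3 (remaining 48 ft³)
29 ft³ → storage unit 3 (remaining 19 ft³)
27 ft³ → storage unit 4 (remaining 48 ft³)
30 ft³ → storage unit 4 (remaining 18 ft³)
25 ft³ → storage unit 5 (remaining 50 ft³)
27 ft³ → storage unit 5 (remaining 23 ft³)
29 ft³ → storage unit 6 (remaining 46 ft³)
31 ft³ → storage unit 6 (remaining 15 ft³)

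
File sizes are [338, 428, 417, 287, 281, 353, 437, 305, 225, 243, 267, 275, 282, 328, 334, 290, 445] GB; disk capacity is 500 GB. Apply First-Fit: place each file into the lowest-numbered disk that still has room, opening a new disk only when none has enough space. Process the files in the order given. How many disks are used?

16

disk 1: place 338 GB, 162 GB left
disk 2: place 428 GB, 72 GB left
disk 3: place 417 GB, 83 GB left
disk 4: place 287 GB, 213 GB left
disk 5: place 281 GB, 219 GB left
disk 6: place 353 GB, 147 GB left
disk 7: place 437 GB, 63 GB left
disk 8: place 305 GB, 195 GB left
disk 9: place 225 GB, 275 GB left
disk 9: place 243 GB, 32 GB left
disk 10: place 267 GB, 233 GB left
disk 11: place 275 GB, 225 GB left
disk 12: place 282 GB, 218 GB left
disk 13: place 328 GB, 172 GB left
disk 14: place 334 GB, 166 GB left
disk 15: place 290 GB, 210 GB left
disk 16: place 445 GB, 55 GB left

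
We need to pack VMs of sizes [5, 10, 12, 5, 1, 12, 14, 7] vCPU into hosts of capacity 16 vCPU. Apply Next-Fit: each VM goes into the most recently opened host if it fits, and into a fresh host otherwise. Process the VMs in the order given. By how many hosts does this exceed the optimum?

1

Next-Fit: [5,10] [12] [5,1] [12] [14] [7] → 6 hosts.
Total size 66 vCPU; any packing needs at least ⌈66/16⌉ = 5 hosts.
An optimal packing achieves that bound: [14,1] [12] [12] [10,5] [7,5] → 5 hosts.
Excess: 6 − 5 = 1.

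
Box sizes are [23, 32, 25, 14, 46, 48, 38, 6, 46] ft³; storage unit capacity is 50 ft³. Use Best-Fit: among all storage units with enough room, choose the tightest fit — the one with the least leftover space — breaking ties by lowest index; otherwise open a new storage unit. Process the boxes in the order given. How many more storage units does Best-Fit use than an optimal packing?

0

Best-Fit: [23,25] [32,14] [46] [48] [38,6] [46] → 6 storage units.
Total size 278 ft³; any packing needs at least ⌈278/50⌉ = 6 storage units.
So 6 is already optimal.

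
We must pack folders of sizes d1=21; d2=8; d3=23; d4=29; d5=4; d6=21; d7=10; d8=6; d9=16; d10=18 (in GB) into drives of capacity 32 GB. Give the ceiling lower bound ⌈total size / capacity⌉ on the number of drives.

5

Total size = 21 + 8 + 23 + 29 + 4 + 21 + 10 + 6 + 16 + 18 = 156 GB.
⌈156 / 32⌉ = 5.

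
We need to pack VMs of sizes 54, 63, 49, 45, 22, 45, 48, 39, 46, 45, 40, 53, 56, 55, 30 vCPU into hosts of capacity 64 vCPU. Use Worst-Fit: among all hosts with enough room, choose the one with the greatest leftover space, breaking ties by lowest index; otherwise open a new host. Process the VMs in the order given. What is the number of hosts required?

host 1: place 54 vCPU, 10 vCPU left
host 2: place 63 vCPU, 1 vCPU left
host 3: place 49 vCPU, 15 vCPU left
host 4: place 45 vCPU, 19 vCPU left
host 5: place 22 vCPU, 42 vCPU left
host 6: place 45 vCPU, 19 vCPU left
host 7: place 48 vCPU, 16 vCPU left
host 5: place 39 vCPU, 3 vCPU left
host 8: place 46 vCPU, 18 vCPU left
host 9: place 45 vCPU, 19 vCPU left
host 10: place 40 vCPU, 24 vCPU left
host 11: place 53 vCPU, 11 vCPU left
host 12: place 56 vCPU, 8 vCPU left
host 13: place 55 vCPU, 9 vCPU left
host 14: place 30 vCPU, 34 vCPU left

14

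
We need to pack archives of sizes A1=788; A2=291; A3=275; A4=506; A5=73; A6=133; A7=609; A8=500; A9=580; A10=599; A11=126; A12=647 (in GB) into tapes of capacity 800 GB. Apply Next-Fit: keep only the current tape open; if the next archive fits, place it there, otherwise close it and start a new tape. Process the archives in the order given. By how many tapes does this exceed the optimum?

Next-Fit: [788] [291,275] [506,73,133] [609] [500] [580] [599,126] [647] → 8 tapes.
Total size 5127 GB; any packing needs at least ⌈5127/800⌉ = 7 tapes.
An optimal packing achieves that bound: [788] [647,133] [609,126] [599,73] [580] [506,291] [500,275] → 7 tapes.
Excess: 8 − 7 = 1.

1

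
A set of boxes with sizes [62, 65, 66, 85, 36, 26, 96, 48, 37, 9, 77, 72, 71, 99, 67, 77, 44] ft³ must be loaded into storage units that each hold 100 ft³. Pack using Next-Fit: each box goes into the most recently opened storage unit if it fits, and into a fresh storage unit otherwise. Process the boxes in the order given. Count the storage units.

14 storage units

Put 62 ft³ in storage unit 1; 38 ft³ remain.
Put 65 ft³ in storage unit 2; 35 ft³ remain.
Put 66 ft³ in storage unit 3; 34 ft³ remain.
Put 85 ft³ in storage unit 4; 15 ft³ remain.
Put 36 ft³ in storage unit 5; 64 ft³ remain.
Put 26 ft³ in storage unit 5; 38 ft³ remain.
Put 96 ft³ in storage unit 6; 4 ft³ remain.
Put 48 ft³ in storage unit 7; 52 ft³ remain.
Put 37 ft³ in storage unit 7; 15 ft³ remain.
Put 9 ft³ in storage unit 7; 6 ft³ remain.
Put 77 ft³ in storage unit 8; 23 ft³ remain.
Put 72 ft³ in storage unit 9; 28 ft³ remain.
Put 71 ft³ in storage unit 10; 29 ft³ remain.
Put 99 ft³ in storage unit 11; 1 ft³ remain.
Put 67 ft³ in storage unit 12; 33 ft³ remain.
Put 77 ft³ in storage unit 13; 23 ft³ remain.
Put 44 ft³ in storage unit 14; 56 ft³ remain.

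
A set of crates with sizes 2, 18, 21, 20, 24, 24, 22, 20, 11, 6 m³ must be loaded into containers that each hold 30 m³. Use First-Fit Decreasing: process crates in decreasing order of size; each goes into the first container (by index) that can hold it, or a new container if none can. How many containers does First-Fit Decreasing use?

Sorted descending: 24, 24, 22, 21, 20, 20, 18, 11, 6, 2.
container 1: place 24 m³, 6 m³ left
container 2: place 24 m³, 6 m³ left
container 3: place 22 m³, 8 m³ left
container 4: place 21 m³, 9 m³ left
container 5: place 20 m³, 10 m³ left
container 6: place 20 m³, 10 m³ left
container 7: place 18 m³, 12 m³ left
container 7: place 11 m³, 1 m³ left
container 1: place 6 m³, 0 m³ left
container 2: place 2 m³, 4 m³ left
Final containers: [24,6] [24,2] [22] [21] [20] [20] [18,11].

7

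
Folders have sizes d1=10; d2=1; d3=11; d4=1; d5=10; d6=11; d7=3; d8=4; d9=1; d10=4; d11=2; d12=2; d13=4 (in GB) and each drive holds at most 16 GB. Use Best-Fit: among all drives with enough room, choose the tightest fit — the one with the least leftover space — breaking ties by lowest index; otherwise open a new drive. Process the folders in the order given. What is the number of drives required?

drive 1: place d1 (10 GB), 6 GB left
drive 1: place d2 (1 GB), 5 GB left
drive 2: place d3 (11 GB), 5 GB left
drive 1: place d4 (1 GB), 4 GB left
drive 3: place d5 (10 GB), 6 GB left
drive 4: place d6 (11 GB), 5 GB left
drive 1: place d7 (3 GB), 1 GB left
drive 2: place d8 (4 GB), 1 GB left
drive 1: place d9 (1 GB), 0 GB left
drive 4: place d10 (4 GB), 1 GB left
drive 3: place d11 (2 GB), 4 GB left
drive 3: place d12 (2 GB), 2 GB left
drive 5: place d13 (4 GB), 12 GB left
Final drives: [10,1,1,3,1] [11,4] [10,2,2] [11,4] [4].

5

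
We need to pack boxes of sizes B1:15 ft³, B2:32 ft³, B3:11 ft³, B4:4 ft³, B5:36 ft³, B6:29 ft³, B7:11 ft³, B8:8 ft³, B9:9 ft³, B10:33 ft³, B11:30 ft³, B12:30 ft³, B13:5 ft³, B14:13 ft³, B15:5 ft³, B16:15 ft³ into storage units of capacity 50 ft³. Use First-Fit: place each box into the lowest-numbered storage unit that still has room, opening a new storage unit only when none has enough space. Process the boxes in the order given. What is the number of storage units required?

6 storage units

Put B1 (15 ft³) in storage unit 1; 35 ft³ remain.
Put B2 (32 ft³) in storage unit 1; 3 ft³ remain.
Put B3 (11 ft³) in storage unit 2; 39 ft³ remain.
Put B4 (4 ft³) in storage unit 2; 35 ft³ remain.
Put B5 (36 ft³) in storage unit 3; 14 ft³ remain.
Put B6 (29 ft³) in storage unit 2; 6 ft³ remain.
Put B7 (11 ft³) in storage unit 3; 3 ft³ remain.
Put B8 (8 ft³) in storage unit 4; 42 ft³ remain.
Put B9 (9 ft³) in storage unit 4; 33 ft³ remain.
Put B10 (33 ft³) in storage unit 4; 0 ft³ remain.
Put B11 (30 ft³) in storage unit 5; 20 ft³ remain.
Put B12 (30 ft³) in storage unit 6; 20 ft³ remain.
Put B13 (5 ft³) in storage unit 2; 1 ft³ remain.
Put B14 (13 ft³) in storage unit 5; 7 ft³ remain.
Put B15 (5 ft³) in storage unit 5; 2 ft³ remain.
Put B16 (15 ft³) in storage unit 6; 5 ft³ remain.
Final storage units: [15,32] [11,4,29,5] [36,11] [8,9,33] [30,13,5] [30,15].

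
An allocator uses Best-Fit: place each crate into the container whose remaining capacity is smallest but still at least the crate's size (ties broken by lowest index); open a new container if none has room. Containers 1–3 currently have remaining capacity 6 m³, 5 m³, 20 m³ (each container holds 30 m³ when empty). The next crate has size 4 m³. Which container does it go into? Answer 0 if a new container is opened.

2

Containers with room: container 1 (6 m³), container 2 (5 m³), container 3 (20 m³).
Tightest fit is container 2 with 5 m³ free.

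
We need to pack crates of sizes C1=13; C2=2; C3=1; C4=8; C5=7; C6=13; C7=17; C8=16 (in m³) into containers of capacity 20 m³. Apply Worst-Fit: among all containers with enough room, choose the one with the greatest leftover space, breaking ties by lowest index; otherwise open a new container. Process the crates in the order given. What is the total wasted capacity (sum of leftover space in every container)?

C1 (13 m³) → container 1 (remaining 7 m³)
C2 (2 m³) → container 1 (remaining 5 m³)
C3 (1 m³) → container 1 (remaining 4 m³)
C4 (8 m³) → container 2 (remaining 12 m³)
C5 (7 m³) → container 2 (remaining 5 m³)
C6 (13 m³) → container 3 (remaining 7 m³)
C7 (17 m³) → container 4 (remaining 3 m³)
C8 (16 m³) → container 5 (remaining 4 m³)
5 containers × 20 m³ = 100 m³; used 77 m³; unused 23 m³.

23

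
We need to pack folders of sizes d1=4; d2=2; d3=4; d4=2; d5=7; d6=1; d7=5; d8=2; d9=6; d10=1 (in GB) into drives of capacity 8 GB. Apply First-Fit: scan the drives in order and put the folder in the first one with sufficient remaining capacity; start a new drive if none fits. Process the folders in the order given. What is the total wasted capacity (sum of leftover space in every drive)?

Put d1 (4 GB) in drive 1; 4 GB remain.
Put d2 (2 GB) in drive 1; 2 GB remain.
Put d3 (4 GB) in drive 2; 4 GB remain.
Put d4 (2 GB) in drive 1; 0 GB remain.
Put d5 (7 GB) in drive 3; 1 GB remain.
Put d6 (1 GB) in drive 2; 3 GB remain.
Put d7 (5 GB) in drive 4; 3 GB remain.
Put d8 (2 GB) in drive 2; 1 GB remain.
Put d9 (6 GB) in drive 5; 2 GB remain.
Put d10 (1 GB) in drive 2; 0 GB remain.
5 drives × 8 GB = 40 GB; used 34 GB; unused 6 GB.

6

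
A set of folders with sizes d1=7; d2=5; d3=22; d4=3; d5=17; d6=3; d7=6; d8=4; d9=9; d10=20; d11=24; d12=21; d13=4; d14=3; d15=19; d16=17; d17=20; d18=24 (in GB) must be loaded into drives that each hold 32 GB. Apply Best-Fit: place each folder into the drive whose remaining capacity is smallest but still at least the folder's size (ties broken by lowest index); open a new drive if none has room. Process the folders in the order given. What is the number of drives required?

Put d1 (7 GB) in drive 1; 25 GB remain.
Put d2 (5 GB) in drive 1; 20 GB remain.
Put d3 (22 GB) in drive 2; 10 GB remain.
Put d4 (3 GB) in drive 2; 7 GB remain.
Put d5 (17 GB) in drive 1; 3 GB remain.
Put d6 (3 GB) in drive 1; 0 GB remain.
Put d7 (6 GB) in drive 2; 1 GB remain.
Put d8 (4 GB) in drive 3; 28 GB remain.
Put d9 (9 GB) in drive 3; 19 GB remain.
Put d10 (20 GB) in drive 4; 12 GB remain.
Put d11 (24 GB) in drive 5; 8 GB remain.
Put d12 (21 GB) in drive 6; 11 GB remain.
Put d13 (4 GB) in drive 5; 4 GB remain.
Put d14 (3 GB) in drive 5; 1 GB remain.
Put d15 (19 GB) in drive 3; 0 GB remain.
Put d16 (17 GB) in drive 7; 15 GB remain.
Put d17 (20 GB) in drive 8; 12 GB remain.
Put d18 (24 GB) in drive 9; 8 GB remain.

9 drives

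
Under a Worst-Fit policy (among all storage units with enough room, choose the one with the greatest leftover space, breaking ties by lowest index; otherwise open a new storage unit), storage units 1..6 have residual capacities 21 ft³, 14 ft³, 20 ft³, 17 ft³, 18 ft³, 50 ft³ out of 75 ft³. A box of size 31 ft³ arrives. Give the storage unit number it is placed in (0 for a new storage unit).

6

Storage units with room: storage unit 6 (50 ft³).
Most room is storage unit 6 with 50 ft³ free.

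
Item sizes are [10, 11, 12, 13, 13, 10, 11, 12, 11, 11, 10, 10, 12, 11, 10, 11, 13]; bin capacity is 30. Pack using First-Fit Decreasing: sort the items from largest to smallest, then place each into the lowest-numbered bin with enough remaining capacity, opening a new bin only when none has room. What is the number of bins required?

8

Sorted descending: 13, 13, 13, 12, 12, 12, 11, 11, 11, 11, 11, 11, 10, 10, 10, 10, 10.
13 → bin 1 (remaining 17)
13 → bin 1 (remaining 4)
13 → bin 2 (remaining 17)
12 → bin 2 (remaining 5)
12 → bin 3 (remaining 18)
12 → bin 3 (remaining 6)
11 → bin 4 (remaining 19)
11 → bin 4 (remaining 8)
11 → bin 5 (remaining 19)
11 → bin 5 (remaining 8)
11 → bin 6 (remaining 19)
11 → bin 6 (remaining 8)
10 → bin 7 (remaining 20)
10 → bin 7 (remaining 10)
10 → bin 7 (remaining 0)
10 → bin 8 (remaining 20)
10 → bin 8 (remaining 10)
Final bins: [13,13] [13,12] [12,12] [11,11] [11,11] [11,11] [10,10,10] [10,10].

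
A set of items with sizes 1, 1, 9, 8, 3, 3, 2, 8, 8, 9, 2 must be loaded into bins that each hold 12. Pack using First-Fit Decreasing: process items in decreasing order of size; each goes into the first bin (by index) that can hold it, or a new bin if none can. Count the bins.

Sorted descending: 9, 9, 8, 8, 8, 3, 3, 2, 2, 1, 1.
9 → bin 1 (remaining 3)
9 → bin 2 (remaining 3)
8 → bin 3 (remaining 4)
8 → bin 4 (remaining 4)
8 → bin 5 (remaining 4)
3 → bin 1 (remaining 0)
3 → bin 2 (remaining 0)
2 → bin 3 (remaining 2)
2 → bin 3 (remaining 0)
1 → bin 4 (remaining 3)
1 → bin 4 (remaining 2)

5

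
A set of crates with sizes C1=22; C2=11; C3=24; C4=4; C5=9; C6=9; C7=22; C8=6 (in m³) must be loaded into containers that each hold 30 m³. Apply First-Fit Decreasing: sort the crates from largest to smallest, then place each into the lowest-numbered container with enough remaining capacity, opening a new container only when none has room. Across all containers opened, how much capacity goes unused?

13

Sorted descending: 24, 22, 22, 11, 9, 9, 6, 4.
24 m³ → container 1 (remaining 6 m³)
22 m³ → container 2 (remaining 8 m³)
22 m³ → container 3 (remaining 8 m³)
11 m³ → container 4 (remaining 19 m³)
9 m³ → container 4 (remaining 10 m³)
9 m³ → container 4 (remaining 1 m³)
6 m³ → container 1 (remaining 0 m³)
4 m³ → container 2 (remaining 4 m³)
4 containers × 30 m³ = 120 m³; used 107 m³; unused 13 m³.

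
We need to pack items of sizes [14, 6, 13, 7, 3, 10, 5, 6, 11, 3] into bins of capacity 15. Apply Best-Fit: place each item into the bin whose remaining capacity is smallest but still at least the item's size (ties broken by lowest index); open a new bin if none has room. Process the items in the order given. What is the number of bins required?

6 bins

bin 1: place 14, 1 left
bin 2: place 6, 9 left
bin 3: place 13, 2 left
bin 2: place 7, 2 left
bin 4: place 3, 12 left
bin 4: place 10, 2 left
bin 5: place 5, 10 left
bin 5: place 6, 4 left
bin 6: place 11, 4 left
bin 5: place 3, 1 left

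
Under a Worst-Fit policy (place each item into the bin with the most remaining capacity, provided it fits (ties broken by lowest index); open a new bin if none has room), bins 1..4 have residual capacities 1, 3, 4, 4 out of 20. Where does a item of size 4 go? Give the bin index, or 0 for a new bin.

Bins with room: bin 3 (4), bin 4 (4).
Most room is bin 3 with 4 free.

3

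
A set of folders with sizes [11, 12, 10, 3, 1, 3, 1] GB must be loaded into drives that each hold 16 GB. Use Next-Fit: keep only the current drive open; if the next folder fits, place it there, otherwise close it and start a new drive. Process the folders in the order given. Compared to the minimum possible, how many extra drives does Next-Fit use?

1

Next-Fit: [11] [12] [10,3,1] [3,1] → 4 drives.
Total size 41 GB; any packing needs at least ⌈41/16⌉ = 3 drives.
An optimal packing achieves that bound: [12,3,1] [11,3,1] [10] → 3 drives.
Excess: 4 − 3 = 1.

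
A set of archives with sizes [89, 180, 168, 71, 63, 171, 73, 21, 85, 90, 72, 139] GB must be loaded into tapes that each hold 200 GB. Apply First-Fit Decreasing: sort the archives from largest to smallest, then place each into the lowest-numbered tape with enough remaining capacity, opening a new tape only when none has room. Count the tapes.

Sorted descending: 180, 171, 168, 139, 90, 89, 85, 73, 72, 71, 63, 21.
tape 1: place 180 GB, 20 GB left
tape 2: place 171 GB, 29 GB left
tape 3: place 168 GB, 32 GB left
tape 4: place 139 GB, 61 GB left
tape 5: place 90 GB, 110 GB left
tape 5: place 89 GB, 21 GB left
tape 6: place 85 GB, 115 GB left
tape 6: place 73 GB, 42 GB left
tape 7: place 72 GB, 128 GB left
tape 7: place 71 GB, 57 GB left
tape 8: place 63 GB, 137 GB left
tape 2: place 21 GB, 8 GB left
Final tapes: [180] [171,21] [168] [139] [90,89] [85,73] [72,71] [63].

8 tapes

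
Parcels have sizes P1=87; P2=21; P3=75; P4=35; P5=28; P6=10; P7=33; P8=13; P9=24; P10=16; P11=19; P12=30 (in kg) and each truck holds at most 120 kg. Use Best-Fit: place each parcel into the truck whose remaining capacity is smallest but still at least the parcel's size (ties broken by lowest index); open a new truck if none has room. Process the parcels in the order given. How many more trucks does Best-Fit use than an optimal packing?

0

Best-Fit: [87,21] [75,35,10] [28,33,13,24,16] [19,30] → 4 trucks.
Total size 391 kg; any packing needs at least ⌈391/120⌉ = 4 trucks.
So 4 is already optimal.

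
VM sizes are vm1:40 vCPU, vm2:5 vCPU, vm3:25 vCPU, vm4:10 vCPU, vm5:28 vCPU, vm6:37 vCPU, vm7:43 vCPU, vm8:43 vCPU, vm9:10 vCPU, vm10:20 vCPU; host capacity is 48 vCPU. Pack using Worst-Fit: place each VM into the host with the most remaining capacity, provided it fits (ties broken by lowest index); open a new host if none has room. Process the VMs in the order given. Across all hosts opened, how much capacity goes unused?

75

host 1: place vm1 (40 vCPU), 8 vCPU left
host 1: place vm2 (5 vCPU), 3 vCPU left
host 2: place vm3 (25 vCPU), 23 vCPU left
host 2: place vm4 (10 vCPU), 13 vCPU left
host 3: place vm5 (28 vCPU), 20 vCPU left
host 4: place vm6 (37 vCPU), 11 vCPU left
host 5: place vm7 (43 vCPU), 5 vCPU left
host 6: place vm8 (43 vCPU), 5 vCPU left
host 3: place vm9 (10 vCPU), 10 vCPU left
host 7: place vm10 (20 vCPU), 28 vCPU left
7 hosts × 48 vCPU = 336 vCPU; used 261 vCPU; unused 75 vCPU.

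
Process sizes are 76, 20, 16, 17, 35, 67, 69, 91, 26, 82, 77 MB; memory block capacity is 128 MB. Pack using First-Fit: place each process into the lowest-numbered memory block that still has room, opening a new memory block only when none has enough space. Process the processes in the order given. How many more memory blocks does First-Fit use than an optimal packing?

First-Fit: [76,20,16] [17,35,67] [69,26] [91] [82] [77] → 6 memory blocks.
6 processes exceed 64 MB (half the capacity), and no two of those can share a memory block, so at least 6 memory blocks are needed.
So 6 is already optimal.

0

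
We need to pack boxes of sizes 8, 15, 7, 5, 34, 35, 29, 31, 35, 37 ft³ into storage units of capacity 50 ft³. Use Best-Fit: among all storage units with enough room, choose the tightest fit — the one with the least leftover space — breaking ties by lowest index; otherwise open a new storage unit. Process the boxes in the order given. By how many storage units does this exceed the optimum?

Best-Fit: [8,15,7,5] [34] [35] [29] [31] [35] [37] → 7 storage units.
6 boxes exceed 25 ft³ (half the capacity), and no two of those can share a storage unit, so at least 6 storage units are needed.
An optimal packing achieves that bound: [37,8,5] [35,15] [35,7] [34] [31] [29] → 6 storage units.
Excess: 7 − 6 = 1.

1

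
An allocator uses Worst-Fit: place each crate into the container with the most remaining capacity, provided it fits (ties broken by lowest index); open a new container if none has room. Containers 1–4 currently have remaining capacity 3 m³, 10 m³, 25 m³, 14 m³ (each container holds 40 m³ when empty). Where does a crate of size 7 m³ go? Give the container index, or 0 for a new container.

Containers with room: container 2 (10 m³), container 3 (25 m³), container 4 (14 m³).
Most room is container 3 with 25 m³ free.

3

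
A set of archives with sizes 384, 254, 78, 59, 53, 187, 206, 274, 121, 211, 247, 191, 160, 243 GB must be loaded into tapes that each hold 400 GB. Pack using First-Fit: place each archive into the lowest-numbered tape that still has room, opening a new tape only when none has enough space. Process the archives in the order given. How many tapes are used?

tape 1: place 384 GB, 16 GB left
tape 2: place 254 GB, 146 GB left
tape 2: place 78 GB, 68 GB left
tape 2: place 59 GB, 9 GB left
tape 3: place 53 GB, 347 GB left
tape 3: place 187 GB, 160 GB left
tape 4: place 206 GB, 194 GB left
tape 5: place 274 GB, 126 GB left
tape 3: place 121 GB, 39 GB left
tape 6: place 211 GB, 189 GB left
tape 7: place 247 GB, 153 GB left
tape 4: place 191 GB, 3 GB left
tape 6: place 160 GB, 29 GB left
tape 8: place 243 GB, 157 GB left
Final tapes: [384] [254,78,59] [53,187,121] [206,191] [274] [211,160] [247] [243].

8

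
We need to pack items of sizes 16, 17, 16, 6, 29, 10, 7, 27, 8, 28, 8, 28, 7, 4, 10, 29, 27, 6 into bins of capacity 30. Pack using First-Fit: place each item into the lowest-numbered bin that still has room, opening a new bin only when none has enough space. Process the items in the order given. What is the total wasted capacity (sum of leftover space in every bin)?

47

16 → bin 1 (remaining 14)
17 → bin 2 (remaining 13)
16 → bin 3 (remaining 14)
6 → bin 1 (remaining 8)
29 → bin 4 (remaining 1)
10 → bin 2 (remaining 3)
7 → bin 1 (remaining 1)
27 → bin 5 (remaining 3)
8 → bin 3 (remaining 6)
28 → bin 6 (remaining 2)
8 → bin 7 (remaining 22)
28 → bin 8 (remaining 2)
7 → bin 7 (remaining 15)
4 → bin 3 (remaining 2)
10 → bin 7 (remaining 5)
29 → bin 9 (remaining 1)
27 → bin 10 (remaining 3)
6 → bin 11 (remaining 24)
11 bins × 30 = 330; used 283; unused 47.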